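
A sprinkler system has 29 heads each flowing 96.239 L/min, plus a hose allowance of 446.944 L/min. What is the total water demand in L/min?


Sprinkler demand = 29 * 96.239 = 2790.931 L/min
Total = 2790.931 + 446.944 = 3237.875 L/min

3237.875 L/min


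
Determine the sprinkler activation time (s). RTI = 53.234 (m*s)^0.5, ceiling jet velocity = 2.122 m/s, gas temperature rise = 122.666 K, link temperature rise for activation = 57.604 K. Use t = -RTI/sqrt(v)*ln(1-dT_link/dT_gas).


dT_link/dT_gas = 0.46960
ln(1 - 0.46960) = -0.63412
t = -53.234 / sqrt(2.122) * -0.63412 = 23.173 s

23.173 s


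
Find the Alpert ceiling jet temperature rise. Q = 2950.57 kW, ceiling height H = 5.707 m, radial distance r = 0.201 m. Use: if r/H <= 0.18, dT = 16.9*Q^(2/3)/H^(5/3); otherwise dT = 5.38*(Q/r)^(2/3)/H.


r/H = 0.201 / 5.707 = 0.035220
r/H <= 0.18, so dT = 16.9*Q^(2/3)/H^(5/3)
Q^(2/3) = 205.72
H^(5/3) = 18.226
dT = 16.9 * 205.72 / 18.226 = 190.76 K

190.76 K


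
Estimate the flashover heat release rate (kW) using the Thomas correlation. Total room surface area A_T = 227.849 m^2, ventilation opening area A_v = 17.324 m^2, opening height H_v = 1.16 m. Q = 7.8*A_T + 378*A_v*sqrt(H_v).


7.8*A_T = 1777.2
sqrt(H_v) = 1.0770
378*A_v*sqrt(H_v) = 7052.9
Q = 1777.2 + 7052.9 = 8830.1 kW

8830.1 kW


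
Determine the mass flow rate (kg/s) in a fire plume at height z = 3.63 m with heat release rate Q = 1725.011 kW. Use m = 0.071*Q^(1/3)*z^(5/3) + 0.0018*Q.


Q^(1/3) = 11.993
z^(5/3) = 8.5739
First term = 0.071 * 11.993 * 8.5739 = 7.3007
Second term = 0.0018 * 1725.011 = 3.1050
m = 10.406 kg/s

10.406 kg/s


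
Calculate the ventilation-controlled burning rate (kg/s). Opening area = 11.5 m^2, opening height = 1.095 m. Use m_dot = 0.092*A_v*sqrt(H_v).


sqrt(H_v) = 1.0464
m_dot = 0.092 * 11.5 * 1.0464 = 1.1071 kg/s

1.1071 kg/s


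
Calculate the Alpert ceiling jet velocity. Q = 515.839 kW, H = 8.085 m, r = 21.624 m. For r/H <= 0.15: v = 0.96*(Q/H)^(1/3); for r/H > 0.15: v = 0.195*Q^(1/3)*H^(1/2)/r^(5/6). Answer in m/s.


r/H = 21.624 / 8.085 = 2.6746
r/H > 0.15, so v = 0.195*Q^(1/3)*H^(1/2)/r^(5/6)
Q^(1/3) = 8.0199
H^(1/2) = 2.8434
r^(5/6) = 12.955
v = 0.195 * 8.0199 * 2.8434 / 12.955 = 0.34324 m/s

0.34324 m/s


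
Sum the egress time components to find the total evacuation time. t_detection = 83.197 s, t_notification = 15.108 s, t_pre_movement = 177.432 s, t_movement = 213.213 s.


Total = 83.197 + 15.108 + 177.432 + 213.213 = 488.95 s

488.95 s


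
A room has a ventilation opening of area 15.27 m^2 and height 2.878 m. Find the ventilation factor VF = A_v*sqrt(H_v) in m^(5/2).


sqrt(H_v) = 1.6965
VF = 15.27 * 1.6965 = 25.905 m^(5/2)

25.905 m^(5/2)


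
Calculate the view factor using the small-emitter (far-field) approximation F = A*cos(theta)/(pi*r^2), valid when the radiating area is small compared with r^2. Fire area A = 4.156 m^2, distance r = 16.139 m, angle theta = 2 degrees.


cos(2 deg) = 0.99939
pi*r^2 = 818.28
F = 4.156 * 0.99939 / 818.28 = 0.0050758

0.0050758


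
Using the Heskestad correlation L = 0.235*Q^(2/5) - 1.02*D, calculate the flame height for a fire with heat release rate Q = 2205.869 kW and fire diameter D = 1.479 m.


Q^(2/5) = 21.749
0.235 * Q^(2/5) = 5.1109
1.02 * D = 1.5086
L = 3.6023 m

3.6023 m


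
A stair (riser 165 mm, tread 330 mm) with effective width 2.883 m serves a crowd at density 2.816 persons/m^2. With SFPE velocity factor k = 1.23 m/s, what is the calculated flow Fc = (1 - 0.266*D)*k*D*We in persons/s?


1 - 0.266*D = 1 - 0.266*2.816 = 0.25094
Fs = 0.25094 * 1.23 * 2.816 = 0.86919 persons/(s*m)
Fc = 0.86919 * 2.883 = 2.5059 persons/s

2.5059 persons/s


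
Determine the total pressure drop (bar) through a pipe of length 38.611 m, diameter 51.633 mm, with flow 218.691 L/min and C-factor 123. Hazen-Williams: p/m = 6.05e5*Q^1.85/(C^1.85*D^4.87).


Q^1.85 = 21315
C^1.85 = 7350.6
D^4.87 = 2.1976e+08
p/m = 0.0079829 bar/m
p_total = 0.0079829 * 38.611 = 0.30823 bar

0.30823 bar


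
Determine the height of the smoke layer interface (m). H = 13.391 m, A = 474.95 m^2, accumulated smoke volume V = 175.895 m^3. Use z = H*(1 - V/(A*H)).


V/(A*H) = 0.027656
1 - 0.027656 = 0.97234
z = 13.391 * 0.97234 = 13.021 m

13.021 m


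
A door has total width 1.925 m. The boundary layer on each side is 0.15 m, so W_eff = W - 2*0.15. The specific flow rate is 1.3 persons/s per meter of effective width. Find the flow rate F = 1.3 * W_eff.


W_eff = 1.925 - 0.30 = 1.625 m
F = 1.3 * 1.625 = 2.1125 persons/s

2.1125 persons/s


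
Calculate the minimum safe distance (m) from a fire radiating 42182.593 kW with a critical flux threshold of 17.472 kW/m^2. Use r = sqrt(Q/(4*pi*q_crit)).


4*pi*q_crit = 219.56
Q/(4*pi*q_crit) = 192.12
r = sqrt(192.12) = 13.861 m

13.861 m


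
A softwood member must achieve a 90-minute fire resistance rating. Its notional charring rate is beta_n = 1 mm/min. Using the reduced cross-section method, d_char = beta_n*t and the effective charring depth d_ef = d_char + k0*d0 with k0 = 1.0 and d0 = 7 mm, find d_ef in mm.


d_char = 1 * 90 = 90 mm
d_ef = 90 + 1.0*7 = 97 mm

97 mm


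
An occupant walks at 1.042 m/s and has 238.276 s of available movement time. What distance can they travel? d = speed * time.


d = 1.042 * 238.276 = 248.28 m

248.28 m


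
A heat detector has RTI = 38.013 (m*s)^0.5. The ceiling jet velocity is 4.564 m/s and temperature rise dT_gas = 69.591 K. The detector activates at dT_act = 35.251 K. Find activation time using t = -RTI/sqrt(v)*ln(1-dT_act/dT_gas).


dT_act/dT_gas = 0.50655
ln(1 - 0.50655) = -0.70632
t = -38.013 / sqrt(4.564) * -0.70632 = 12.568 s

12.568 s


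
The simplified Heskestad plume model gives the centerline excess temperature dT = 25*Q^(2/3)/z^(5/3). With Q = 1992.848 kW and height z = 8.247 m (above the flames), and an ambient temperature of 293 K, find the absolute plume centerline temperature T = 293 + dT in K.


Q^(2/3) = 158.36
z^(5/3) = 33.664
dT = 25 * 158.36 / 33.664 = 117.61 K
T = 293 + 117.61 = 410.61 K

410.61 K


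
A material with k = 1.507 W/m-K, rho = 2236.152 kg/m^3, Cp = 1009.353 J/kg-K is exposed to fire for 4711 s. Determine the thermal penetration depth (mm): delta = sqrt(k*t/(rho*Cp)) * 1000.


alpha = 1.507 / (2236.152 * 1009.353) = 6.6768e-07 m^2/s
alpha * t = 0.0031454
delta = sqrt(0.0031454) * 1000 = 56.084 mm

56.084 mm


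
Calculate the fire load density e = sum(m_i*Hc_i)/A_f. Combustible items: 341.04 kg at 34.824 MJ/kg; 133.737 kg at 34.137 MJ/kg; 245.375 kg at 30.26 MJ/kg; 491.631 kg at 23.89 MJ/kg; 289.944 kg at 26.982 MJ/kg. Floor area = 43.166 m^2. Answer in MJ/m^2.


Total energy = 341.04*34.824 + 133.737*34.137 + 245.375*30.26 + 491.631*23.89 + 289.944*26.982
= 11876.38 + 4565.380 + 7425.048 + 11745.06 + 7823.269
= 43435.14 MJ
e = 43435.14 / 43.166 = 1006.2 MJ/m^2

1006.2 MJ/m^2


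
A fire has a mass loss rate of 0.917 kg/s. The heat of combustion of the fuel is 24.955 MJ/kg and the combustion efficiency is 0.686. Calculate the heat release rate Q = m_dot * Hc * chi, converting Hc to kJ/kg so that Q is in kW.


Hc = 24.955 MJ/kg = 24.955 * 1000 kJ/kg = 24955 kJ/kg
Q = 0.917 kg/s * 24955 kJ/kg * 0.686 = 15698 kW

15698 kW


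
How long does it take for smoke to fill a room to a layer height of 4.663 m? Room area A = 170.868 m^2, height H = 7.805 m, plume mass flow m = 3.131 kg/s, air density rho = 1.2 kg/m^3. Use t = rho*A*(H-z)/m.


H - z = 3.142 m
t = 1.2 * 170.868 * 3.142 / 3.131 = 205.76 s

205.76 s


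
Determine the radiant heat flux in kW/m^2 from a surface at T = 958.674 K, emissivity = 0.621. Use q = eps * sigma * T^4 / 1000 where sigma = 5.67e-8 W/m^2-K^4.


T^4 = 8.4466e+11
q = 0.621 * 5.67e-8 * 8.4466e+11 / 1000 = 29.741 kW/m^2

29.741 kW/m^2


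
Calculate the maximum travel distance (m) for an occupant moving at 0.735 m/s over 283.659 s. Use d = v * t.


d = 0.735 * 283.659 = 208.49 m

208.49 m


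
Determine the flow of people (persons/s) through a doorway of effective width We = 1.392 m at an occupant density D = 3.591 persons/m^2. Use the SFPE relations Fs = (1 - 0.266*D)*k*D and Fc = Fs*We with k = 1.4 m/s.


1 - 0.266*D = 1 - 0.266*3.591 = 0.044794
Fs = 0.044794 * 1.4 * 3.591 = 0.22520 persons/(s*m)
Fc = 0.22520 * 1.392 = 0.31347 persons/s

0.31347 persons/s


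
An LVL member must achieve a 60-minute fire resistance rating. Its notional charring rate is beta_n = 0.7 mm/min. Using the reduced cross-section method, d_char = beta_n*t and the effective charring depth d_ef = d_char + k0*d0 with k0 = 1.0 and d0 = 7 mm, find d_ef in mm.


d_char = 0.7 * 60 = 42 mm
d_ef = 42 + 1.0*7 = 49 mm

49 mm


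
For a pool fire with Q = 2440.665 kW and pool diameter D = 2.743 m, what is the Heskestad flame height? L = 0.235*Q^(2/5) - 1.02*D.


Q^(2/5) = 22.647
0.235 * Q^(2/5) = 5.3220
1.02 * D = 2.7979
L = 2.5241 m

2.5241 m


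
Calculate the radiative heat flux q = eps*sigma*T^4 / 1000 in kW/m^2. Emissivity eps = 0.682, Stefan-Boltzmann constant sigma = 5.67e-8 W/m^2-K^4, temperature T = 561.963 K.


T^4 = 9.9731e+10
q = 0.682 * 5.67e-8 * 9.9731e+10 / 1000 = 3.8565 kW/m^2

3.8565 kW/m^2


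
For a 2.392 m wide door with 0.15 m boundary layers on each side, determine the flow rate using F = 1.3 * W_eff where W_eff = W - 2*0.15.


W_eff = 2.392 - 0.30 = 2.092 m
F = 1.3 * 2.092 = 2.7196 persons/s

2.7196 persons/s


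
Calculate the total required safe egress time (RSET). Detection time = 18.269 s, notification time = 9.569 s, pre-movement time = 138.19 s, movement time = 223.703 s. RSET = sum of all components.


Total = 18.269 + 9.569 + 138.19 + 223.703 = 389.731 s

389.731 s


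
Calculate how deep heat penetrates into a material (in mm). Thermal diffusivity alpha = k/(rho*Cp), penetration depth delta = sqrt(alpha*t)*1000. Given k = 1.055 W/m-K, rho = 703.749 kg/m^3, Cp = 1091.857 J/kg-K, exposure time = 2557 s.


alpha = 1.055 / (703.749 * 1091.857) = 1.3730e-06 m^2/s
alpha * t = 0.0035107
delta = sqrt(0.0035107) * 1000 = 59.252 mm

59.252 mm


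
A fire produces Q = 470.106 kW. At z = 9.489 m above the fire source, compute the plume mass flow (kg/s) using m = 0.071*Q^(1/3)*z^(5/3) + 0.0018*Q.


Q^(1/3) = 7.7756
z^(5/3) = 42.531
First term = 0.071 * 7.7756 * 42.531 = 23.480
Second term = 0.0018 * 470.106 = 0.84619
m = 24.326 kg/s

24.326 kg/s


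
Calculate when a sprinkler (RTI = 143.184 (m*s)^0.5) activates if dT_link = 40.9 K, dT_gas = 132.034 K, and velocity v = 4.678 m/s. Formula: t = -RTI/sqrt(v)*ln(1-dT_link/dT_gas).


dT_link/dT_gas = 0.30977
ln(1 - 0.30977) = -0.37073
t = -143.184 / sqrt(4.678) * -0.37073 = 24.543 s

24.543 s


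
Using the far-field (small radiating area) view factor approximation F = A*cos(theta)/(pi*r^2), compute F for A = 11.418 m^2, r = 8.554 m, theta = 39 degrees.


cos(39 deg) = 0.77715
pi*r^2 = 229.87
F = 11.418 * 0.77715 / 229.87 = 0.038602

0.038602


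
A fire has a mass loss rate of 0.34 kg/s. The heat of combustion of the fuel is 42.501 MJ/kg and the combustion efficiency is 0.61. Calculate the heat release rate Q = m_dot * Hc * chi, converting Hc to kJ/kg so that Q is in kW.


Hc = 42.501 MJ/kg = 42.501 * 1000 kJ/kg = 42501 kJ/kg
Q = 0.34 kg/s * 42501 kJ/kg * 0.61 = 8814.7 kW

8814.7 kW


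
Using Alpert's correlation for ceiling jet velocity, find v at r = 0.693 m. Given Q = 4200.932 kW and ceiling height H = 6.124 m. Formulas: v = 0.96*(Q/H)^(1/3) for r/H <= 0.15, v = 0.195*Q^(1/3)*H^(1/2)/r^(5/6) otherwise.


r/H = 0.693 / 6.124 = 0.11316
r/H <= 0.15, so v = 0.96*(Q/H)^(1/3)
Q/H = 685.98
(Q/H)^(1/3) = 8.8194
v = 0.96 * 8.8194 = 8.4666 m/s

8.4666 m/s


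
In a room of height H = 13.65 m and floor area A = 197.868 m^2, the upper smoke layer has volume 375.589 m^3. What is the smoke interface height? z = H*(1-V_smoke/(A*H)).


V/(A*H) = 0.13906
1 - 0.13906 = 0.86094
z = 13.65 * 0.86094 = 11.752 m

11.752 m


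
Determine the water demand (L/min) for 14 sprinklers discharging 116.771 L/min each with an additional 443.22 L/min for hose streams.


Sprinkler demand = 14 * 116.771 = 1634.794 L/min
Total = 1634.794 + 443.22 = 2078.014 L/min

2078.014 L/min


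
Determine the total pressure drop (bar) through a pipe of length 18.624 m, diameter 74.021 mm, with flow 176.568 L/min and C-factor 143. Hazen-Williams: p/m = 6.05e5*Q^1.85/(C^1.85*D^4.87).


Q^1.85 = 14348
C^1.85 = 9713.4
D^4.87 = 1.2699e+09
p/m = 0.00070374 bar/m
p_total = 0.00070374 * 18.624 = 0.013106 bar

0.013106 bar


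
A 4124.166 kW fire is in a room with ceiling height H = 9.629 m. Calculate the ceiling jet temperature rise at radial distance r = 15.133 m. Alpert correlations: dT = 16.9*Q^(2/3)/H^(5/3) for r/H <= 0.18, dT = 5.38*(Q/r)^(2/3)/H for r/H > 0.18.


r/H = 15.133 / 9.629 = 1.5716
r/H > 0.18, so dT = 5.38*(Q/r)^(2/3)/H
Q/r = 272.53
(Q/r)^(2/3) = 42.035
dT = 5.38 * 42.035 / 9.629 = 23.486 K

23.486 K


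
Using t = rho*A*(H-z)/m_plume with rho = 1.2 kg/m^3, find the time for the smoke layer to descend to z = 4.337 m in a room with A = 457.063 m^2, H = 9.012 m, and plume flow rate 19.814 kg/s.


H - z = 4.675 m
t = 1.2 * 457.063 * 4.675 / 19.814 = 129.41 s

129.41 s


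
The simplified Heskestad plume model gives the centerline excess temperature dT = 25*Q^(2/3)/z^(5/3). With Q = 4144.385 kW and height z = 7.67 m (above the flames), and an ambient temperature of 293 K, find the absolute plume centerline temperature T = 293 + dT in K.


Q^(2/3) = 258.01
z^(5/3) = 29.830
dT = 25 * 258.01 / 29.830 = 216.23 K
T = 293 + 216.23 = 509.23 K

509.23 K


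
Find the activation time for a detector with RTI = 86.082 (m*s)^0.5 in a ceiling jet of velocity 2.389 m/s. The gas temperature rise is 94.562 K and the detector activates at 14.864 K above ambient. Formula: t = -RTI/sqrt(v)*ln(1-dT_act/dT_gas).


dT_act/dT_gas = 0.15719
ln(1 - 0.15719) = -0.17101
t = -86.082 / sqrt(2.389) * -0.17101 = 9.5242 s

9.5242 s


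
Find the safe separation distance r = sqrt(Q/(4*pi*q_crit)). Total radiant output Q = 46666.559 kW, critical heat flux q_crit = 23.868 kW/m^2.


4*pi*q_crit = 299.93
Q/(4*pi*q_crit) = 155.59
r = sqrt(155.59) = 12.474 m

12.474 m


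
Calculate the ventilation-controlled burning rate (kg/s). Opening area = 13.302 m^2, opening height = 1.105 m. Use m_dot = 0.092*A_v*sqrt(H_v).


sqrt(H_v) = 1.0512
m_dot = 0.092 * 13.302 * 1.0512 = 1.2864 kg/s

1.2864 kg/s


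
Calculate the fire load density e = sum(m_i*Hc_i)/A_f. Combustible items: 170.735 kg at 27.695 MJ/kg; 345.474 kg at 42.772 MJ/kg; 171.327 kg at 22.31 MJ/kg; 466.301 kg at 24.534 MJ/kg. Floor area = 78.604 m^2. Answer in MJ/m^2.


Total energy = 170.735*27.695 + 345.474*42.772 + 171.327*22.31 + 466.301*24.534
= 4728.506 + 14776.61 + 3822.305 + 11440.23
= 34767.65 MJ
e = 34767.65 / 78.604 = 442.31 MJ/m^2

442.31 MJ/m^2


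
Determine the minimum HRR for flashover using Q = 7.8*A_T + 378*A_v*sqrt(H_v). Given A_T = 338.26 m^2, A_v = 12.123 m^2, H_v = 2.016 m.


7.8*A_T = 2638.428
sqrt(H_v) = 1.4199
378*A_v*sqrt(H_v) = 6506.5
Q = 2638.428 + 6506.5 = 9144.9 kW

9144.9 kW


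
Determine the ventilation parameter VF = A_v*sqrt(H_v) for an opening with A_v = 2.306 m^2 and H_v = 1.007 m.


sqrt(H_v) = 1.0035
VF = 2.306 * 1.0035 = 2.3141 m^(5/2)

2.3141 m^(5/2)


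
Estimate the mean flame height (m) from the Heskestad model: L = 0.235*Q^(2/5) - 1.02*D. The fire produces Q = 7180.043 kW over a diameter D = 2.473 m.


Q^(2/5) = 34.870
0.235 * Q^(2/5) = 8.1944
1.02 * D = 2.5225
L = 5.6720 m

5.6720 m


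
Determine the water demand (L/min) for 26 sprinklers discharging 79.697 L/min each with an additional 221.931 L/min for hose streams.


Sprinkler demand = 26 * 79.697 = 2072.122 L/min
Total = 2072.122 + 221.931 = 2294.053 L/min

2294.053 L/min


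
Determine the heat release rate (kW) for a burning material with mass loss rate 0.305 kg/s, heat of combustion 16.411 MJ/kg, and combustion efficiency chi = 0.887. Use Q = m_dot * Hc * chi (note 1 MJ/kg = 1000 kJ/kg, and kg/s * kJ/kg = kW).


Hc = 16.411 MJ/kg = 16.411 * 1000 kJ/kg = 16411 kJ/kg
Q = 0.305 kg/s * 16411 kJ/kg * 0.887 = 4439.7 kW

4439.7 kW


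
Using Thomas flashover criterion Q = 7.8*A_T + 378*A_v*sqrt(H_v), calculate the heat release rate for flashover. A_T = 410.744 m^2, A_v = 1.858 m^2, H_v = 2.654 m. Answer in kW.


7.8*A_T = 3203.8
sqrt(H_v) = 1.6291
378*A_v*sqrt(H_v) = 1144.2
Q = 3203.8 + 1144.2 = 4348.0 kW

4348.0 kW


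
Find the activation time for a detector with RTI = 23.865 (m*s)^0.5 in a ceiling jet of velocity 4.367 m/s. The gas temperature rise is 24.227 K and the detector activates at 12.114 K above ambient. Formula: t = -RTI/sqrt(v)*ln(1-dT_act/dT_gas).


dT_act/dT_gas = 0.50002
ln(1 - 0.50002) = -0.69319
t = -23.865 / sqrt(4.367) * -0.69319 = 7.9163 s

7.9163 s


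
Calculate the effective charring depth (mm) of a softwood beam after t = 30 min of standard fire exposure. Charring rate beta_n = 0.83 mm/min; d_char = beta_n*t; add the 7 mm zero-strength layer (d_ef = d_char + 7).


d_char = 0.83 * 30 = 24.9 mm
d_ef = 24.9 + 1.0*7 = 31.9 mm

31.9 mm


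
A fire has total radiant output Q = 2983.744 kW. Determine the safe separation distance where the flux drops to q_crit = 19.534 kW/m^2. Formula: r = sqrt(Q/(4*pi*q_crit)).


4*pi*q_crit = 245.47
Q/(4*pi*q_crit) = 12.155
r = sqrt(12.155) = 3.4864 m

3.4864 m


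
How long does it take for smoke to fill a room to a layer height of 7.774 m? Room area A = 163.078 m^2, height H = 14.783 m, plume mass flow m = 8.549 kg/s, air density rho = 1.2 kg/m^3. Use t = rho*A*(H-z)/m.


H - z = 7.009 m
t = 1.2 * 163.078 * 7.009 / 8.549 = 160.44 s

160.44 s


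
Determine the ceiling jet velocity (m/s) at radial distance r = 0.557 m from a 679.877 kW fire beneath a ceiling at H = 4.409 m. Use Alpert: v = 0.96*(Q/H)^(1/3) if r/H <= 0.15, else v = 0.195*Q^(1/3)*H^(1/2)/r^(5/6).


r/H = 0.557 / 4.409 = 0.12633
r/H <= 0.15, so v = 0.96*(Q/H)^(1/3)
Q/H = 154.20
(Q/H)^(1/3) = 5.3625
v = 0.96 * 5.3625 = 5.1480 m/s

5.1480 m/s


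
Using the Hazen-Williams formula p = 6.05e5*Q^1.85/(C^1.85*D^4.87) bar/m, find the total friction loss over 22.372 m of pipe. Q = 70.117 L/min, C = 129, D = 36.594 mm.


Q^1.85 = 2598.8
C^1.85 = 8027.7
D^4.87 = 4.1097e+07
p/m = 0.0047658 bar/m
p_total = 0.0047658 * 22.372 = 0.10662 bar

0.10662 bar


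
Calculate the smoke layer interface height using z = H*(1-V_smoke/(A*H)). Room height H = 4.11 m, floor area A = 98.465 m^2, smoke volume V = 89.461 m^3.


V/(A*H) = 0.22106
1 - 0.22106 = 0.77894
z = 4.11 * 0.77894 = 3.2014 m

3.2014 m


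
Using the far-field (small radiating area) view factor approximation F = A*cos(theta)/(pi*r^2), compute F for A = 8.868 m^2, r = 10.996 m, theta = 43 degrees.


cos(43 deg) = 0.73135
pi*r^2 = 379.86
F = 8.868 * 0.73135 / 379.86 = 0.017074

0.017074


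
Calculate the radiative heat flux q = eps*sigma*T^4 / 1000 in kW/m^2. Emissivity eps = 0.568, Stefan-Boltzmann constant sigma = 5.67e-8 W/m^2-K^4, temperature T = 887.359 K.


T^4 = 6.2001e+11
q = 0.568 * 5.67e-8 * 6.2001e+11 / 1000 = 19.968 kW/m^2

19.968 kW/m^2


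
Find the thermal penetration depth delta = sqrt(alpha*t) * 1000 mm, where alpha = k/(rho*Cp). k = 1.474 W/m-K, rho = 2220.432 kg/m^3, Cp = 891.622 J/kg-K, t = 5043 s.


alpha = 1.474 / (2220.432 * 891.622) = 7.4452e-07 m^2/s
alpha * t = 0.0037546
delta = sqrt(0.0037546) * 1000 = 61.275 mm

61.275 mm


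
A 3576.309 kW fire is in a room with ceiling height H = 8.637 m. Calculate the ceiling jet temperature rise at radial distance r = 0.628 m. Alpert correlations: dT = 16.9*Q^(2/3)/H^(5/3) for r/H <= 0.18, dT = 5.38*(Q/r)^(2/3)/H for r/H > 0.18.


r/H = 0.628 / 8.637 = 0.072710
r/H <= 0.18, so dT = 16.9*Q^(2/3)/H^(5/3)
Q^(2/3) = 233.86
H^(5/3) = 36.358
dT = 16.9 * 233.86 / 36.358 = 108.70 K

108.70 K


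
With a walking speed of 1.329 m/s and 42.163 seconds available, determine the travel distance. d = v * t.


d = 1.329 * 42.163 = 56.035 m

56.035 m


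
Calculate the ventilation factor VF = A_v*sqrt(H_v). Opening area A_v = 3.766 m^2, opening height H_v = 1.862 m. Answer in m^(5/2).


sqrt(H_v) = 1.3646
VF = 3.766 * 1.3646 = 5.1389 m^(5/2)

5.1389 m^(5/2)


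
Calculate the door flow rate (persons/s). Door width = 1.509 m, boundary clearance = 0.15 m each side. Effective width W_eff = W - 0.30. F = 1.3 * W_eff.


W_eff = 1.509 - 0.30 = 1.209 m
F = 1.3 * 1.209 = 1.5717 persons/s

1.5717 persons/s


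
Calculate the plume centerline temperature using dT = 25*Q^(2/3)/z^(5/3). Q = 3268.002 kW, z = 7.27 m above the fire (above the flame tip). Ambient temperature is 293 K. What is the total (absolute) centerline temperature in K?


Q^(2/3) = 220.22
z^(5/3) = 27.283
dT = 25 * 220.22 / 27.283 = 201.79 K
T = 293 + 201.79 = 494.79 K

494.79 K


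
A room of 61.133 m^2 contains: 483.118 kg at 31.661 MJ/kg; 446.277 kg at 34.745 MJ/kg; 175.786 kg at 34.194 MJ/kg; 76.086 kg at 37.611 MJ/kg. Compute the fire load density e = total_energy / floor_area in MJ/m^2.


Total energy = 483.118*31.661 + 446.277*34.745 + 175.786*34.194 + 76.086*37.611
= 15296.00 + 15505.89 + 6010.826 + 2861.671
= 39674.39 MJ
e = 39674.39 / 61.133 = 648.98 MJ/m^2

648.98 MJ/m^2


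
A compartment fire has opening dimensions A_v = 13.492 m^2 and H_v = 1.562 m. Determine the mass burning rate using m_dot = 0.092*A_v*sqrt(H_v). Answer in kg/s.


sqrt(H_v) = 1.2498
m_dot = 0.092 * 13.492 * 1.2498 = 1.5513 kg/s

1.5513 kg/s


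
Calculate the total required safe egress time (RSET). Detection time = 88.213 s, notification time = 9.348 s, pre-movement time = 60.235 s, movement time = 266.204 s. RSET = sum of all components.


Total = 88.213 + 9.348 + 60.235 + 266.204 = 424 s

424 s


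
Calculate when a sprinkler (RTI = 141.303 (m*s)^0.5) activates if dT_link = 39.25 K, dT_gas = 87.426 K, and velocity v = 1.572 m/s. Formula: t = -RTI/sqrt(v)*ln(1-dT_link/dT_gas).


dT_link/dT_gas = 0.44895
ln(1 - 0.44895) = -0.59593
t = -141.303 / sqrt(1.572) * -0.59593 = 67.162 s

67.162 s


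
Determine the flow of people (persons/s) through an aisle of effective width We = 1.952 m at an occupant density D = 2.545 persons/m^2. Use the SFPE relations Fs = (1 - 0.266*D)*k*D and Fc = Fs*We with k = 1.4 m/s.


1 - 0.266*D = 1 - 0.266*2.545 = 0.32303
Fs = 0.32303 * 1.4 * 2.545 = 1.1510 persons/(s*m)
Fc = 1.1510 * 1.952 = 2.2467 persons/s

2.2467 persons/s


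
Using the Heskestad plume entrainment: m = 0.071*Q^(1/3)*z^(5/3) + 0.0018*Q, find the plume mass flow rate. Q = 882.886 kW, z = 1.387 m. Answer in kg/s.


Q^(1/3) = 9.5933
z^(5/3) = 1.7250
First term = 0.071 * 9.5933 * 1.7250 = 1.1750
Second term = 0.0018 * 882.886 = 1.5892
m = 2.7641 kg/s

2.7641 kg/s


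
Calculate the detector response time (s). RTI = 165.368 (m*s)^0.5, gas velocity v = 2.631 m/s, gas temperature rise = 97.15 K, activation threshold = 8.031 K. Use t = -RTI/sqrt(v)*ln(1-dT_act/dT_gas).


dT_act/dT_gas = 0.082666
ln(1 - 0.082666) = -0.086284
t = -165.368 / sqrt(2.631) * -0.086284 = 8.7967 s

8.7967 s


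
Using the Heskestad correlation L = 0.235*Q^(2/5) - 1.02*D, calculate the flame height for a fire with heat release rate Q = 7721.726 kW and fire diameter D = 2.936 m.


Q^(2/5) = 35.899
0.235 * Q^(2/5) = 8.4363
1.02 * D = 2.9947
L = 5.4416 m

5.4416 m


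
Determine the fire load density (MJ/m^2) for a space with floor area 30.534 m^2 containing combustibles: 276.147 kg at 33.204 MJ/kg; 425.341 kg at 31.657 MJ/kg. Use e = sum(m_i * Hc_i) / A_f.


Total energy = 276.147*33.204 + 425.341*31.657
= 9169.185 + 13465.02
= 22634.21 MJ
e = 22634.21 / 30.534 = 741.28 MJ/m^2

741.28 MJ/m^2


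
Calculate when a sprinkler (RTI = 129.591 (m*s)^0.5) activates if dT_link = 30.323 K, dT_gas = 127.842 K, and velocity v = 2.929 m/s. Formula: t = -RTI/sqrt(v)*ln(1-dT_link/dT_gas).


dT_link/dT_gas = 0.23719
ln(1 - 0.23719) = -0.27075
t = -129.591 / sqrt(2.929) * -0.27075 = 20.501 s

20.501 s


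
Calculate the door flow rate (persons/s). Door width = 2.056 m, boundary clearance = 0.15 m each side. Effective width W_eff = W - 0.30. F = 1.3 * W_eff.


W_eff = 2.056 - 0.30 = 1.756 m
F = 1.3 * 1.756 = 2.2828 persons/s

2.2828 persons/s


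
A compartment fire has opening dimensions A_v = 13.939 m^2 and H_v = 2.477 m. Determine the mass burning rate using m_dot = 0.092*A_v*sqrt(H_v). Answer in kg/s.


sqrt(H_v) = 1.5738
m_dot = 0.092 * 13.939 * 1.5738 = 2.0183 kg/s

2.0183 kg/s


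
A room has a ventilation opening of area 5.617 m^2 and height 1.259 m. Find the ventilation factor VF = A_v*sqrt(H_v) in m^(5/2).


sqrt(H_v) = 1.1221
VF = 5.617 * 1.1221 = 6.3026 m^(5/2)

6.3026 m^(5/2)


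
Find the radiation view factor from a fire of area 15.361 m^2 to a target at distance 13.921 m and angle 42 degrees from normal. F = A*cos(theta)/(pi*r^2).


cos(42 deg) = 0.74314
pi*r^2 = 608.82
F = 15.361 * 0.74314 / 608.82 = 0.018750

0.018750


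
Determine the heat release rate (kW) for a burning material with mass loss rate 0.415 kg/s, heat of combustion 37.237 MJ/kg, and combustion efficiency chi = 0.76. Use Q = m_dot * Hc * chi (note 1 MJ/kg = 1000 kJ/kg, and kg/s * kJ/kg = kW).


Hc = 37.237 MJ/kg = 37.237 * 1000 kJ/kg = 37237 kJ/kg
Q = 0.415 kg/s * 37237 kJ/kg * 0.76 = 11745 kW

11745 kW


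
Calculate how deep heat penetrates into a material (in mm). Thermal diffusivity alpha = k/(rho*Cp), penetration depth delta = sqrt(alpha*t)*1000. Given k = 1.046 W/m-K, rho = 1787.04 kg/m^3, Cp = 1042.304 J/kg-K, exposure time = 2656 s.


alpha = 1.046 / (1787.04 * 1042.304) = 5.6157e-07 m^2/s
alpha * t = 0.0014915
delta = sqrt(0.0014915) * 1000 = 38.620 mm

38.620 mm


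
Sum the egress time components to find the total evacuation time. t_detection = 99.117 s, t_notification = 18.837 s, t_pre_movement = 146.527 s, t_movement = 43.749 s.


Total = 99.117 + 18.837 + 146.527 + 43.749 = 308.23 s

308.23 s


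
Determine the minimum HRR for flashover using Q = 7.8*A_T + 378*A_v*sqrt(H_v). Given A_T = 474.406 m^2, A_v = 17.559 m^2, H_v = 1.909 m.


7.8*A_T = 3700.4
sqrt(H_v) = 1.3817
378*A_v*sqrt(H_v) = 9170.5
Q = 3700.4 + 9170.5 = 12871 kW

12871 kW


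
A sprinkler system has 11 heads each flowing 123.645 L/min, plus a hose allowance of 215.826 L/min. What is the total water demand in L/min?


Sprinkler demand = 11 * 123.645 = 1360.095 L/min
Total = 1360.095 + 215.826 = 1575.921 L/min

1575.921 L/min


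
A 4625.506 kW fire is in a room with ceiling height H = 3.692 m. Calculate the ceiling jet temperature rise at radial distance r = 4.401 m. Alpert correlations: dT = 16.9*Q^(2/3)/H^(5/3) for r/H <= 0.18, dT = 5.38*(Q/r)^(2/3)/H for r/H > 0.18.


r/H = 4.401 / 3.692 = 1.1920
r/H > 0.18, so dT = 5.38*(Q/r)^(2/3)/H
Q/r = 1051.0
(Q/r)^(2/3) = 103.37
dT = 5.38 * 103.37 / 3.692 = 150.63 K

150.63 K


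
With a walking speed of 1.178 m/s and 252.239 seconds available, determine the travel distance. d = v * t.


d = 1.178 * 252.239 = 297.14 m

297.14 m


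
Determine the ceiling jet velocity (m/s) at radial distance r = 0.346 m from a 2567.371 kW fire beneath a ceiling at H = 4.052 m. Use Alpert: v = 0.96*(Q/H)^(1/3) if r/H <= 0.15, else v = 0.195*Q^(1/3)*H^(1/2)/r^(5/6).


r/H = 0.346 / 4.052 = 0.085390
r/H <= 0.15, so v = 0.96*(Q/H)^(1/3)
Q/H = 633.61
(Q/H)^(1/3) = 8.5889
v = 0.96 * 8.5889 = 8.2454 m/s

8.2454 m/s


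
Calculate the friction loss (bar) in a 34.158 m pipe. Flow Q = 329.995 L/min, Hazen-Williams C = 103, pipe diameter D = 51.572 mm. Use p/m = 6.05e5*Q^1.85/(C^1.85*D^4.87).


Q^1.85 = 45629
C^1.85 = 5293.6
D^4.87 = 2.1850e+08
p/m = 0.023867 bar/m
p_total = 0.023867 * 34.158 = 0.81523 bar

0.81523 bar


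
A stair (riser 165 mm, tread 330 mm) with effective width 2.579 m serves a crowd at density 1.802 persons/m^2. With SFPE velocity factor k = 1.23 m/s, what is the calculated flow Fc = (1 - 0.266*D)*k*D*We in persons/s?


1 - 0.266*D = 1 - 0.266*1.802 = 0.52067
Fs = 0.52067 * 1.23 * 1.802 = 1.1540 persons/(s*m)
Fc = 1.1540 * 2.579 = 2.9763 persons/s

2.9763 persons/s


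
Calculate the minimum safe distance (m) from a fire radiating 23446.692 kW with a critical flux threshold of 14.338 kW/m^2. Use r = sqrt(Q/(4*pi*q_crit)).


4*pi*q_crit = 180.18
Q/(4*pi*q_crit) = 130.13
r = sqrt(130.13) = 11.408 m

11.408 m


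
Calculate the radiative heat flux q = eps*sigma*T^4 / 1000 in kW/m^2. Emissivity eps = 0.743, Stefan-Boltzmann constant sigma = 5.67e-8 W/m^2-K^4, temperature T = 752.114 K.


T^4 = 3.1999e+11
q = 0.743 * 5.67e-8 * 3.1999e+11 / 1000 = 13.481 kW/m^2

13.481 kW/m^2


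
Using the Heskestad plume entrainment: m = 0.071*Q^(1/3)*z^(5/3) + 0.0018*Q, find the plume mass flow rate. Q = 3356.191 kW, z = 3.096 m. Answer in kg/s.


Q^(1/3) = 14.972
z^(5/3) = 6.5766
First term = 0.071 * 14.972 * 6.5766 = 6.9910
Second term = 0.0018 * 3356.191 = 6.0411
m = 13.032 kg/s

13.032 kg/s


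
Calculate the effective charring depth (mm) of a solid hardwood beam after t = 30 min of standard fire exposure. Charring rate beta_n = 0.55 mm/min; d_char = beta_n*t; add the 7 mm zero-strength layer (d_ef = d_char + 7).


d_char = 0.55 * 30 = 16.5 mm
d_ef = 16.5 + 1.0*7 = 23.5 mm

23.5 mm


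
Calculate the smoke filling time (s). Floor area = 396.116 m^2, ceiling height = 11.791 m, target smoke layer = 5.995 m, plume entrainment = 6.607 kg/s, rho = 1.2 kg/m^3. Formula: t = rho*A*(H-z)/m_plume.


H - z = 5.796 m
t = 1.2 * 396.116 * 5.796 / 6.607 = 416.99 s

416.99 s


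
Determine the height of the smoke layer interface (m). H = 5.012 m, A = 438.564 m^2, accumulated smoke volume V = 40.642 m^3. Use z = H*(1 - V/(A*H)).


V/(A*H) = 0.018490
1 - 0.018490 = 0.98151
z = 5.012 * 0.98151 = 4.9193 m

4.9193 m


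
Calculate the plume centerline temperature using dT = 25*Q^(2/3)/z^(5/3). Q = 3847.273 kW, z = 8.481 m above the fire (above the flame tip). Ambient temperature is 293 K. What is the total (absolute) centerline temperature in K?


Q^(2/3) = 245.53
z^(5/3) = 35.271
dT = 25 * 245.53 / 35.271 = 174.03 K
T = 293 + 174.03 = 467.03 K

467.03 K


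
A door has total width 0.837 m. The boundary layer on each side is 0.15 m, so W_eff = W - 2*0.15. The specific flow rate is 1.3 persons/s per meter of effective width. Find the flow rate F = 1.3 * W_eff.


W_eff = 0.837 - 0.30 = 0.537 m
F = 1.3 * 0.537 = 0.69810 persons/s

0.69810 persons/s


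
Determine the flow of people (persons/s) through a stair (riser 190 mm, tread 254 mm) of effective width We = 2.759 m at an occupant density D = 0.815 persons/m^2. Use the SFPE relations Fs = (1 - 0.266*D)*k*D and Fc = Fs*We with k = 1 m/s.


1 - 0.266*D = 1 - 0.266*0.815 = 0.78321
Fs = 0.78321 * 1 * 0.815 = 0.63832 persons/(s*m)
Fc = 0.63832 * 2.759 = 1.7611 persons/s

1.7611 persons/s


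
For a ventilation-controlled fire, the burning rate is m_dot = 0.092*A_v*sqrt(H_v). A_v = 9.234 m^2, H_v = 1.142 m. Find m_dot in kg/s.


sqrt(H_v) = 1.0686
m_dot = 0.092 * 9.234 * 1.0686 = 0.90784 kg/s

0.90784 kg/s


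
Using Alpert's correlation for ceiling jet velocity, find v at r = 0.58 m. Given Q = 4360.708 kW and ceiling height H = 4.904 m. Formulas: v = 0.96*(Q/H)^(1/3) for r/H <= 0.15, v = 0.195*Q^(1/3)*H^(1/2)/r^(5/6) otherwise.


r/H = 0.58 / 4.904 = 0.11827
r/H <= 0.15, so v = 0.96*(Q/H)^(1/3)
Q/H = 889.21
(Q/H)^(1/3) = 9.6162
v = 0.96 * 9.6162 = 9.2315 m/s

9.2315 m/s


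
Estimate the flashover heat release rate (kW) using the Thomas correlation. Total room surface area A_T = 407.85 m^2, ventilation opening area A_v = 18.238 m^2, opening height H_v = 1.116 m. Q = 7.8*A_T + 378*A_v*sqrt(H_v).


7.8*A_T = 3181.23
sqrt(H_v) = 1.0564
378*A_v*sqrt(H_v) = 7282.8
Q = 3181.23 + 7282.8 = 10464 kW

10464 kW


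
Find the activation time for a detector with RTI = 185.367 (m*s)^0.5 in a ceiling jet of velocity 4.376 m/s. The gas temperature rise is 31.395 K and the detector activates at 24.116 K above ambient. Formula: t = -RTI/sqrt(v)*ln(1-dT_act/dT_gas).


dT_act/dT_gas = 0.76815
ln(1 - 0.76815) = -1.4617
t = -185.367 / sqrt(4.376) * -1.4617 = 129.52 s

129.52 s


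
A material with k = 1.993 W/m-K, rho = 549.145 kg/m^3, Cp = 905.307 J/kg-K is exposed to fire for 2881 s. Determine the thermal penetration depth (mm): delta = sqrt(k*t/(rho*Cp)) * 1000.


alpha = 1.993 / (549.145 * 905.307) = 4.0089e-06 m^2/s
alpha * t = 0.011550
delta = sqrt(0.011550) * 1000 = 107.47 mm

107.47 mm


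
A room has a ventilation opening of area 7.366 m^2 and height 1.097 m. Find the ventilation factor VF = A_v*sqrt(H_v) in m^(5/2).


sqrt(H_v) = 1.0474
VF = 7.366 * 1.0474 = 7.7150 m^(5/2)

7.7150 m^(5/2)


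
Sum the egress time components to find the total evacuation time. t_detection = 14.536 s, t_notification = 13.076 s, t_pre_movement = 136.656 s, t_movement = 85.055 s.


Total = 14.536 + 13.076 + 136.656 + 85.055 = 249.323 s

249.323 s


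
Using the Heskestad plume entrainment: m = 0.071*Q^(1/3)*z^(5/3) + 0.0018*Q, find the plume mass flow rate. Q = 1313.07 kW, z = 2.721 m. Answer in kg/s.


Q^(1/3) = 10.950
z^(5/3) = 5.3033
First term = 0.071 * 10.950 * 5.3033 = 4.1232
Second term = 0.0018 * 1313.07 = 2.3635
m = 6.4867 kg/s

6.4867 kg/s


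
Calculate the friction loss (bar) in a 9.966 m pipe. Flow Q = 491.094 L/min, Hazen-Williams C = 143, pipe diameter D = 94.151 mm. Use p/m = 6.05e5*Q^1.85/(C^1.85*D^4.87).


Q^1.85 = 95204
C^1.85 = 9713.4
D^4.87 = 4.0976e+09
p/m = 0.0014471 bar/m
p_total = 0.0014471 * 9.966 = 0.014422 bar

0.014422 bar


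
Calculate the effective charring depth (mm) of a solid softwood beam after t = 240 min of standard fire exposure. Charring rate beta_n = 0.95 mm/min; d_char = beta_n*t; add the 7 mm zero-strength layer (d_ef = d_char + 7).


d_char = 0.95 * 240 = 228 mm
d_ef = 228 + 1.0*7 = 235 mm

235 mm


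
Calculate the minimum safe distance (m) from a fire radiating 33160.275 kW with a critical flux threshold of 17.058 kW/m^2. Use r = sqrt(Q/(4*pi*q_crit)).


4*pi*q_crit = 214.36
Q/(4*pi*q_crit) = 154.70
r = sqrt(154.70) = 12.438 m

12.438 m


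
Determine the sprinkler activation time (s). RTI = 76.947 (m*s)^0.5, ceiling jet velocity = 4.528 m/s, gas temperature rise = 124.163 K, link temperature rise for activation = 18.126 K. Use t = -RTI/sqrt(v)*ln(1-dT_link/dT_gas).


dT_link/dT_gas = 0.14599
ln(1 - 0.14599) = -0.15781
t = -76.947 / sqrt(4.528) * -0.15781 = 5.7064 s

5.7064 s


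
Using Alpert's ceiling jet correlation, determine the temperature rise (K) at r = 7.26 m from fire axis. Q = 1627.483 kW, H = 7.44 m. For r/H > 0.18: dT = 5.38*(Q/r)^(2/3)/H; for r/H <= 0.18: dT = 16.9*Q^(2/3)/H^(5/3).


r/H = 7.26 / 7.44 = 0.97581
r/H > 0.18, so dT = 5.38*(Q/r)^(2/3)/H
Q/r = 224.17
(Q/r)^(2/3) = 36.902
dT = 5.38 * 36.902 / 7.44 = 26.685 K

26.685 K


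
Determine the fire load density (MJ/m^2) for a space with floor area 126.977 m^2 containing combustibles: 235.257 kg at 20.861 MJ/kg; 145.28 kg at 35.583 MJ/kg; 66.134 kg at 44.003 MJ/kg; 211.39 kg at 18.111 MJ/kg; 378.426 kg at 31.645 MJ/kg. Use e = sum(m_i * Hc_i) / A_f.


Total energy = 235.257*20.861 + 145.28*35.583 + 66.134*44.003 + 211.39*18.111 + 378.426*31.645
= 4907.696 + 5169.498 + 2910.094 + 3828.484 + 11975.29
= 28791.06 MJ
e = 28791.06 / 126.977 = 226.74 MJ/m^2

226.74 MJ/m^2


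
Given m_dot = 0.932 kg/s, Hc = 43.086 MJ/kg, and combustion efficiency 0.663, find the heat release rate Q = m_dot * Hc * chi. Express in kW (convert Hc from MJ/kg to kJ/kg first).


Hc = 43.086 MJ/kg = 43.086 * 1000 kJ/kg = 43086 kJ/kg
Q = 0.932 kg/s * 43086 kJ/kg * 0.663 = 26624 kW

26624 kW


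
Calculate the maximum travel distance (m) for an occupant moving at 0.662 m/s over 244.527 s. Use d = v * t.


d = 0.662 * 244.527 = 161.88 m

161.88 m


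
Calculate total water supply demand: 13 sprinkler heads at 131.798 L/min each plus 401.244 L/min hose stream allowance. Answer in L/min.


Sprinkler demand = 13 * 131.798 = 1713.374 L/min
Total = 1713.374 + 401.244 = 2114.618 L/min

2114.618 L/min


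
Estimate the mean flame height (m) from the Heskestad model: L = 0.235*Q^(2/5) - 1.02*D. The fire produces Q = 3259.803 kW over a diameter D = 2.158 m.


Q^(2/5) = 25.426
0.235 * Q^(2/5) = 5.9751
1.02 * D = 2.2012
L = 3.7739 m

3.7739 m


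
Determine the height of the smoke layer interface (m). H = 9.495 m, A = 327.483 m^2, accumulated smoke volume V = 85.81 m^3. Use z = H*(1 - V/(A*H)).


V/(A*H) = 0.027597
1 - 0.027597 = 0.97240
z = 9.495 * 0.97240 = 9.2330 m

9.2330 m


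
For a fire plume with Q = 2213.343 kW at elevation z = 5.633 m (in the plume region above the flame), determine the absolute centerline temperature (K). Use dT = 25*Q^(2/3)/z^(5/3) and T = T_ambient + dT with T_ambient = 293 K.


Q^(2/3) = 169.84
z^(5/3) = 17.833
dT = 25 * 169.84 / 17.833 = 238.09 K
T = 293 + 238.09 = 531.09 K

531.09 K


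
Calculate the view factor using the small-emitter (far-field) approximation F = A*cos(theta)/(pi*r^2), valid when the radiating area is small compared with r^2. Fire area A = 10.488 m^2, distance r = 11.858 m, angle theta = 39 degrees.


cos(39 deg) = 0.77715
pi*r^2 = 441.75
F = 10.488 * 0.77715 / 441.75 = 0.018451

0.018451


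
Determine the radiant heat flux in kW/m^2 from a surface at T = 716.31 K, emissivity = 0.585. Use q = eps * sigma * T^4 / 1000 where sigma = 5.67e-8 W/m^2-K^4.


T^4 = 2.6327e+11
q = 0.585 * 5.67e-8 * 2.6327e+11 / 1000 = 8.7326 kW/m^2

8.7326 kW/m^2


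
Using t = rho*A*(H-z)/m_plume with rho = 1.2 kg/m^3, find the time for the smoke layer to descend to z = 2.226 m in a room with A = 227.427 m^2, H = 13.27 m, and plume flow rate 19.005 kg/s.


H - z = 11.044 m
t = 1.2 * 227.427 * 11.044 / 19.005 = 158.59 s

158.59 s


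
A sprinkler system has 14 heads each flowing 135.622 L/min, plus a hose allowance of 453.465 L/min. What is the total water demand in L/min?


Sprinkler demand = 14 * 135.622 = 1898.708 L/min
Total = 1898.708 + 453.465 = 2352.173 L/min

2352.173 L/min


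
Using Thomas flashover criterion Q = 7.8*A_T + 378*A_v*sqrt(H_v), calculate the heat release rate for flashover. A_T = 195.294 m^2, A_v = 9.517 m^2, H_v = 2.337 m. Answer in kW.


7.8*A_T = 1523.3
sqrt(H_v) = 1.5287
378*A_v*sqrt(H_v) = 5499.5
Q = 1523.3 + 5499.5 = 7022.8 kW

7022.8 kW


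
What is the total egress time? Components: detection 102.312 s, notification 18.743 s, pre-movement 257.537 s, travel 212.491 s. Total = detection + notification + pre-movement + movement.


Total = 102.312 + 18.743 + 257.537 + 212.491 = 591.083 s

591.083 s


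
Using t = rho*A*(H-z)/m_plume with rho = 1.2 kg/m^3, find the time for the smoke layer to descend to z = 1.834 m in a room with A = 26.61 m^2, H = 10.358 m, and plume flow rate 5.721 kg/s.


H - z = 8.524 m
t = 1.2 * 26.61 * 8.524 / 5.721 = 47.577 s

47.577 s


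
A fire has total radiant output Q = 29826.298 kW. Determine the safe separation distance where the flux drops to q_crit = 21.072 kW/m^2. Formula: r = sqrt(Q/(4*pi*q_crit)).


4*pi*q_crit = 264.80
Q/(4*pi*q_crit) = 112.64
r = sqrt(112.64) = 10.613 m

10.613 m


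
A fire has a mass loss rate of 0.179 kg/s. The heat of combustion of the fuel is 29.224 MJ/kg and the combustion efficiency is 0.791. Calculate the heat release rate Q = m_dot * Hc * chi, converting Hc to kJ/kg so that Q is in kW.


Hc = 29.224 MJ/kg = 29.224 * 1000 kJ/kg = 29224 kJ/kg
Q = 0.179 kg/s * 29224 kJ/kg * 0.791 = 4137.8 kW

4137.8 kW


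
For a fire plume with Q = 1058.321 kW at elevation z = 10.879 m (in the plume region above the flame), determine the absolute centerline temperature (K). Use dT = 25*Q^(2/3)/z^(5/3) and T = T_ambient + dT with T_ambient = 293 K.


Q^(2/3) = 103.85
z^(5/3) = 53.413
dT = 25 * 103.85 / 53.413 = 48.608 K
T = 293 + 48.608 = 341.61 K

341.61 K
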